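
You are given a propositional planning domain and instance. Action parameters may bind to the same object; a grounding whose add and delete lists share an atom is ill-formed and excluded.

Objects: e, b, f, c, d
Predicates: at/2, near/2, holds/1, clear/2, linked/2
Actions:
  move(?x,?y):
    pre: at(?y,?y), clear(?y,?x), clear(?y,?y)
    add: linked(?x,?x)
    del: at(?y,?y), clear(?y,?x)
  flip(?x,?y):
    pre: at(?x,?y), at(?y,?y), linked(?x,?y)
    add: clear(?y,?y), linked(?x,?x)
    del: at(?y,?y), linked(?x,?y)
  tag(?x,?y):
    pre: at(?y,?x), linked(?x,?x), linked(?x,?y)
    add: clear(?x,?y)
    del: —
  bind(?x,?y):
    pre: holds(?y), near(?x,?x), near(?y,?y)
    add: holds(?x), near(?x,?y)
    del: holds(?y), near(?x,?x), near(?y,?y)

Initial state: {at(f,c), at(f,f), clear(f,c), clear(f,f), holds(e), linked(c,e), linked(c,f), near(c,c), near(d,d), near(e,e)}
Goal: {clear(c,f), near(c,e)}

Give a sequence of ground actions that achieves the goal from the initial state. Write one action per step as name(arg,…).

1. move(c,f)  →  {at(f,c), clear(f,f), holds(e), linked(c,c), linked(c,e), linked(c,f), near(c,c), near(d,d), near(e,e)}
2. tag(c,f)  →  {at(f,c), clear(c,f), clear(f,f), holds(e), linked(c,c), linked(c,e), linked(c,f), near(c,c), near(d,d), near(e,e)}
3. bind(c,e)  →  {at(f,c), clear(c,f), clear(f,f), holds(c), linked(c,c), linked(c,e), linked(c,f), near(c,e), near(d,d)}

move(c,f); tag(c,f); bind(c,e)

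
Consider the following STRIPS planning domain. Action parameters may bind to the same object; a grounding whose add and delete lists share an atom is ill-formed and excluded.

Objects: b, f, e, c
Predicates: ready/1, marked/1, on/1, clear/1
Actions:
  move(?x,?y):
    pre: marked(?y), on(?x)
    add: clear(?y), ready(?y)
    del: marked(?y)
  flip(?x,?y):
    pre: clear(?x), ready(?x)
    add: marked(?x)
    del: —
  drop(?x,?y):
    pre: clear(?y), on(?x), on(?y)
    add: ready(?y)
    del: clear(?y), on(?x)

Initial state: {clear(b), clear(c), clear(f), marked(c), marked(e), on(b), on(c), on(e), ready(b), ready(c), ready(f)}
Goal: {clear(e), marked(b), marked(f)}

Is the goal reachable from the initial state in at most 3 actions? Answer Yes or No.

1. move(b,e)  →  {clear(b), clear(c), clear(e), clear(f), marked(c), on(b), on(c), on(e), ready(b), ready(c), ready(e), ready(f)}
2. flip(b,b)  →  {clear(b), clear(c), clear(e), clear(f), marked(b), marked(c), on(b), on(c), on(e), ready(b), ready(c), ready(e), ready(f)}
3. flip(f,b)  →  {clear(b), clear(c), clear(e), clear(f), marked(b), marked(c), marked(f), on(b), on(c), on(e), ready(b), ready(c), ready(e), ready(f)}
optimal plan length = 3; 3 ≤ 3

Yes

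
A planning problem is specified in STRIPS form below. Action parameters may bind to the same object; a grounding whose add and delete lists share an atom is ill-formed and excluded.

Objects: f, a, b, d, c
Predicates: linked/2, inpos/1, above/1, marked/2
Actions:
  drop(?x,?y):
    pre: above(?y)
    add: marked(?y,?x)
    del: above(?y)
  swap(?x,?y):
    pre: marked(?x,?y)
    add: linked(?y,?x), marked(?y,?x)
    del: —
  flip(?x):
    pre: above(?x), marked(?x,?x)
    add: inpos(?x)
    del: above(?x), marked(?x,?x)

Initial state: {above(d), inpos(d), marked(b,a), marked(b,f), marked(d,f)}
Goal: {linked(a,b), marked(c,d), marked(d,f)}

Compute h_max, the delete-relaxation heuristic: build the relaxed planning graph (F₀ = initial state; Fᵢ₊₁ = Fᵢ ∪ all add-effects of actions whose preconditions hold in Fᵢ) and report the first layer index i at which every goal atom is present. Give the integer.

F0 = init (5 atoms)
F1 = F0 ∪ {linked(a,b), linked(f,b), linked(f,d), marked(a,b), marked(d,a), marked(d,b), marked(d,c), marked(d,d), marked(f,b), marked(f,d)}  (15 atoms)
F2 = F1 ∪ {linked(a,d), linked(b,a), linked(b,d), linked(b,f), linked(c,d), linked(d,d), linked(d,f), marked(a,d), marked(b,d), marked(c,d)}  (25 atoms)
goal ⊆ F2  ⇒  h_max = 2

2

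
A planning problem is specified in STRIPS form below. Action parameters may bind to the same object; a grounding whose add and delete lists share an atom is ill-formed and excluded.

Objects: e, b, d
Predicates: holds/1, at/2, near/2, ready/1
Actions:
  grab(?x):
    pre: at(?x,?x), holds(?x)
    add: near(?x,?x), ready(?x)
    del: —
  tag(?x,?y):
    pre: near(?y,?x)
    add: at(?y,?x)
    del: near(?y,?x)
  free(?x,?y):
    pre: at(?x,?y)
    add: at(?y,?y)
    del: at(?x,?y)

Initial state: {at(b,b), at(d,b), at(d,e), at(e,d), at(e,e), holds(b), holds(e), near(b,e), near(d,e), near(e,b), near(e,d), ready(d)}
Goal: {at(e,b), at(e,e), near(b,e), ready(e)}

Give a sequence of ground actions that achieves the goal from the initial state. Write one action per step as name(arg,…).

1. grab(e)  →  {at(b,b), at(d,b), at(d,e), at(e,d), at(e,e), holds(b), holds(e), near(b,e), near(d,e), near(e,b), near(e,d), near(e,e), ready(d), ready(e)}
2. tag(b,e)  →  {at(b,b), at(d,b), at(d,e), at(e,b), at(e,d), at(e,e), holds(b), holds(e), near(b,e), near(d,e), near(e,d), near(e,e), ready(d), ready(e)}

grab(e); tag(b,e)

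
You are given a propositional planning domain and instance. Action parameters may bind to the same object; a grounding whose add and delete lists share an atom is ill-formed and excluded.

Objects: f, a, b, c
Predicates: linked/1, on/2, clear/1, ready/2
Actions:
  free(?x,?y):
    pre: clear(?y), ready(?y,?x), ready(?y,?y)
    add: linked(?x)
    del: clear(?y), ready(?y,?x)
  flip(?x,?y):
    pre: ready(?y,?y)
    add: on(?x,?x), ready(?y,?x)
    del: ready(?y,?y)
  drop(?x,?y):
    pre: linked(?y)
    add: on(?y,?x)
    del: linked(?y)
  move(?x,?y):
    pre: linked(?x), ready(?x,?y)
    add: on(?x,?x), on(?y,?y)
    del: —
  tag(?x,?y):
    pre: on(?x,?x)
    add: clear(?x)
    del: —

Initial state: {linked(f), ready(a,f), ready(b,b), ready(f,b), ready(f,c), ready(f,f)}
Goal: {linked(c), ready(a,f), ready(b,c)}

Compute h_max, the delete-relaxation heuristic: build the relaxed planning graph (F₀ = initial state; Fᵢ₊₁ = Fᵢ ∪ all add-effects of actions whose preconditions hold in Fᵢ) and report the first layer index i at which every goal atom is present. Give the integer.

3

F0 = init (6 atoms)
F1 = F0 ∪ {on(a,a), on(b,b), on(c,c), on(f,a), on(f,b), on(f,c), on(f,f), ready(b,a), ready(b,c), ready(b,f), ready(f,a)}  (17 atoms)
F2 = F1 ∪ {clear(a), clear(b), clear(c), clear(f)}  (21 atoms)
F3 = F2 ∪ {linked(a), linked(b), linked(c)}  (24 atoms)
goal ⊆ F3  ⇒  h_max = 3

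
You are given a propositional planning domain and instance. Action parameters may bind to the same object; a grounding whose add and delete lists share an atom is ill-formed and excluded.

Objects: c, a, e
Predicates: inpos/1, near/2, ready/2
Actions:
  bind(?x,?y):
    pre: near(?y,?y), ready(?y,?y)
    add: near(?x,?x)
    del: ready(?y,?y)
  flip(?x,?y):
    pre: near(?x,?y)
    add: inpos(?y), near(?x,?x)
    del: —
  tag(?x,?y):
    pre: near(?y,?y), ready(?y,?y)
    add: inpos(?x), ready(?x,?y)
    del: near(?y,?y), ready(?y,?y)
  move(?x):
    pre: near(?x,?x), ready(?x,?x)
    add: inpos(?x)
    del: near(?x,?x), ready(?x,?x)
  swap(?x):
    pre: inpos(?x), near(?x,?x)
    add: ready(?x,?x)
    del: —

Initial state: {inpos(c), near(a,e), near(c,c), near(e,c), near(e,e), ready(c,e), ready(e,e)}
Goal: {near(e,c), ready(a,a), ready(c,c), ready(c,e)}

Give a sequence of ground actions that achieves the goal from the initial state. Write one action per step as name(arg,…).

1. bind(a,e)  →  {inpos(c), near(a,a), near(a,e), near(c,c), near(e,c), near(e,e), ready(c,e)}
2. flip(a,a)  →  {inpos(a), inpos(c), near(a,a), near(a,e), near(c,c), near(e,c), near(e,e), ready(c,e)}
3. swap(c)  →  {inpos(a), inpos(c), near(a,a), near(a,e), near(c,c), near(e,c), near(e,e), ready(c,c), ready(c,e)}
4. swap(a)  →  {inpos(a), inpos(c), near(a,a), near(a,e), near(c,c), near(e,c), near(e,e), ready(a,a), ready(c,c), ready(c,e)}

bind(a,e); flip(a,a); swap(c); swap(a)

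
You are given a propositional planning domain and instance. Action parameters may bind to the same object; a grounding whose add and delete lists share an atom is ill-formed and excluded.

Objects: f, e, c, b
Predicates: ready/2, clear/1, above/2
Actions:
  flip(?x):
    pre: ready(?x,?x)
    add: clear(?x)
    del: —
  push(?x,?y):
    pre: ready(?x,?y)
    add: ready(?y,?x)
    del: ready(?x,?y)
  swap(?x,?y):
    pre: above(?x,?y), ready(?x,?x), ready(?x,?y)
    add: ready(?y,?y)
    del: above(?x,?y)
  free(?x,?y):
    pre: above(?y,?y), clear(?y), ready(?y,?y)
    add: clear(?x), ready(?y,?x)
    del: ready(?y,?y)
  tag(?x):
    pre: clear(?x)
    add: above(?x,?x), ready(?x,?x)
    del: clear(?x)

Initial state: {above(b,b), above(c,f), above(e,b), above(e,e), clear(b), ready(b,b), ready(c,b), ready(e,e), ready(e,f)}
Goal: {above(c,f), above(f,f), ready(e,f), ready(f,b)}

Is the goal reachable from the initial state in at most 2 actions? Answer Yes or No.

1. free(f,b)  →  {above(b,b), above(c,f), above(e,b), above(e,e), clear(b), clear(f), ready(b,f), ready(c,b), ready(e,e), ready(e,f)}
2. push(b,f)  →  {above(b,b), above(c,f), above(e,b), above(e,e), clear(b), clear(f), ready(c,b), ready(e,e), ready(e,f), ready(f,b)}
3. tag(f)  →  {above(b,b), above(c,f), above(e,b), above(e,e), above(f,f), clear(b), ready(c,b), ready(e,e), ready(e,f), ready(f,b), ready(f,f)}
optimal plan length = 3; 3 > 2

No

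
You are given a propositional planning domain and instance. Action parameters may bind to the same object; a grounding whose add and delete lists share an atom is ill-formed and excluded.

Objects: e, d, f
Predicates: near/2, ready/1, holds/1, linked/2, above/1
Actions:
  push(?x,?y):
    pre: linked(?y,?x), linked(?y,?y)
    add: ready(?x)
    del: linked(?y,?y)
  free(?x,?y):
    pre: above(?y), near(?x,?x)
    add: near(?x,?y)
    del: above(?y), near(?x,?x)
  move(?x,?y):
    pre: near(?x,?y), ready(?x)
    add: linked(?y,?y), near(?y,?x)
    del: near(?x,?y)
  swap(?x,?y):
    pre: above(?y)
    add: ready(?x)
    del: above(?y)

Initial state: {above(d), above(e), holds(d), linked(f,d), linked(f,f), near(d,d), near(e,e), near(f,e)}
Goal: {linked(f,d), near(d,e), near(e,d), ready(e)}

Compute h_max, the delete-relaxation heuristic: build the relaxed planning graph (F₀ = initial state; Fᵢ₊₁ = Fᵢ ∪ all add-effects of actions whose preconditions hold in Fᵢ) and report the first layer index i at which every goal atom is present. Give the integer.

F0 = init (8 atoms)
F1 = F0 ∪ {near(d,e), near(e,d), ready(d), ready(e), ready(f)}  (13 atoms)
goal ⊆ F1  ⇒  h_max = 1

1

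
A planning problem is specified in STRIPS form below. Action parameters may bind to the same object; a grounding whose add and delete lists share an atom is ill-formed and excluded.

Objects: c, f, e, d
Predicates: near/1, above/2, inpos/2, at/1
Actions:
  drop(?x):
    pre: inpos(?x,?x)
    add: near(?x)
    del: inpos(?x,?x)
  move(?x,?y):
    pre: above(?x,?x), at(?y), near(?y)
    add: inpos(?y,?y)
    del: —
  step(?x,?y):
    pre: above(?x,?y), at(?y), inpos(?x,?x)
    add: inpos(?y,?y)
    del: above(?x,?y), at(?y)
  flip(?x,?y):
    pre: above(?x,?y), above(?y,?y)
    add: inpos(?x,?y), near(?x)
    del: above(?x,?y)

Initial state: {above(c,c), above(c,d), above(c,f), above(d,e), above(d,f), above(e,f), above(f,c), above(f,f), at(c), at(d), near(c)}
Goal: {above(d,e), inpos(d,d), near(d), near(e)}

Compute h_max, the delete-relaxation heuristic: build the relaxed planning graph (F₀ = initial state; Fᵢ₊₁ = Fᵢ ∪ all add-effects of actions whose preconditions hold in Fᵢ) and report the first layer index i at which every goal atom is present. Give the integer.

F0 = init (11 atoms)
F1 = F0 ∪ {inpos(c,c), inpos(c,f), inpos(d,f), inpos(e,f), inpos(f,c), inpos(f,f), near(d), near(e), near(f)}  (20 atoms)
F2 = F1 ∪ {inpos(d,d)}  (21 atoms)
goal ⊆ F2  ⇒  h_max = 2

2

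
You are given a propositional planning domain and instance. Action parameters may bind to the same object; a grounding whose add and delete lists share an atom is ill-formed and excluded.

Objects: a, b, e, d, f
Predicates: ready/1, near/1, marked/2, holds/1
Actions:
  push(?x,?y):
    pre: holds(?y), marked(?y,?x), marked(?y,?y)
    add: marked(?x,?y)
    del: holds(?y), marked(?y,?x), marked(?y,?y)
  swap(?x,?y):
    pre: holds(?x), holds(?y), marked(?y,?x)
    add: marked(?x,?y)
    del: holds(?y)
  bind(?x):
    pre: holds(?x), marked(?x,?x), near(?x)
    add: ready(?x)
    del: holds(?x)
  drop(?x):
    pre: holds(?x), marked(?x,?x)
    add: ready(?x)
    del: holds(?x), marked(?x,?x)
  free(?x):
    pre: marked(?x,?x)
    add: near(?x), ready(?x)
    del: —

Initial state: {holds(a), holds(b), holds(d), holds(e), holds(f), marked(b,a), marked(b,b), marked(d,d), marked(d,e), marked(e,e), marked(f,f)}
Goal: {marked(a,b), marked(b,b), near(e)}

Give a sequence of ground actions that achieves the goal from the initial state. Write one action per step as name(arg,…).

1. swap(a,b)  →  {holds(a), holds(d), holds(e), holds(f), marked(a,b), marked(b,a), marked(b,b), marked(d,d), marked(d,e), marked(e,e), marked(f,f)}
2. free(e)  →  {holds(a), holds(d), holds(e), holds(f), marked(a,b), marked(b,a), marked(b,b), marked(d,d), marked(d,e), marked(e,e), marked(f,f), near(e), ready(e)}

swap(a,b); free(e)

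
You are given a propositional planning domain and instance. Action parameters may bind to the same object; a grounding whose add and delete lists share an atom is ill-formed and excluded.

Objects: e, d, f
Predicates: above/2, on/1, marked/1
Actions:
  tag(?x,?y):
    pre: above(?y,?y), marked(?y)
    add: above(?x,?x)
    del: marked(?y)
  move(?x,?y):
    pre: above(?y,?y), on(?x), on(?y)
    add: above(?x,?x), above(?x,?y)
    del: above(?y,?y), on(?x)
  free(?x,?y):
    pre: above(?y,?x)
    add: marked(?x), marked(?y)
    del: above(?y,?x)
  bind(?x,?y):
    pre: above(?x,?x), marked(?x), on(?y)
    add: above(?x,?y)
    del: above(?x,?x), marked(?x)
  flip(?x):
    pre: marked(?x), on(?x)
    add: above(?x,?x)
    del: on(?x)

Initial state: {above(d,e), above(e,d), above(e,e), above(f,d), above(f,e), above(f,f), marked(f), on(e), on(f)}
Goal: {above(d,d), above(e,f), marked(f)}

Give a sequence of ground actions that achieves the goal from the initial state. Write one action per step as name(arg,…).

tag(d,f); move(e,f); free(e,f)

1. tag(d,f)  →  {above(d,d), above(d,e), above(e,d), above(e,e), above(f,d), above(f,e), above(f,f), on(e), on(f)}
2. move(e,f)  →  {above(d,d), above(d,e), above(e,d), above(e,e), above(e,f), above(f,d), above(f,e), on(f)}
3. free(e,f)  →  {above(d,d), above(d,e), above(e,d), above(e,e), above(e,f), above(f,d), marked(e), marked(f), on(f)}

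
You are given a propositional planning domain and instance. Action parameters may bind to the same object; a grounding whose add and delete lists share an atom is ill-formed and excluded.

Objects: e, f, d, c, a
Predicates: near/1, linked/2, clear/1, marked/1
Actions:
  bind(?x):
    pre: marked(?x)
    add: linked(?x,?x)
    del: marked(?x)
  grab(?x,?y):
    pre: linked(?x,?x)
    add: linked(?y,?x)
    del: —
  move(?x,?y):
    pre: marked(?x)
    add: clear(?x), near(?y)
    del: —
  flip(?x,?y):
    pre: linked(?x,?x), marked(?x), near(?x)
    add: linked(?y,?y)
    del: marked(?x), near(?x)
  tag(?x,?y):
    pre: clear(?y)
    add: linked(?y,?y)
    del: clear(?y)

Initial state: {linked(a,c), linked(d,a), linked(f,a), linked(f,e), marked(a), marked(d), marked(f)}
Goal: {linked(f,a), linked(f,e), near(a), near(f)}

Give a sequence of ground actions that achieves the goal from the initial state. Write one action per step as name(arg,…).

move(f,f); move(f,a)

1. move(f,f)  →  {clear(f), linked(a,c), linked(d,a), linked(f,a), linked(f,e), marked(a), marked(d), marked(f), near(f)}
2. move(f,a)  →  {clear(f), linked(a,c), linked(d,a), linked(f,a), linked(f,e), marked(a), marked(d), marked(f), near(a), near(f)}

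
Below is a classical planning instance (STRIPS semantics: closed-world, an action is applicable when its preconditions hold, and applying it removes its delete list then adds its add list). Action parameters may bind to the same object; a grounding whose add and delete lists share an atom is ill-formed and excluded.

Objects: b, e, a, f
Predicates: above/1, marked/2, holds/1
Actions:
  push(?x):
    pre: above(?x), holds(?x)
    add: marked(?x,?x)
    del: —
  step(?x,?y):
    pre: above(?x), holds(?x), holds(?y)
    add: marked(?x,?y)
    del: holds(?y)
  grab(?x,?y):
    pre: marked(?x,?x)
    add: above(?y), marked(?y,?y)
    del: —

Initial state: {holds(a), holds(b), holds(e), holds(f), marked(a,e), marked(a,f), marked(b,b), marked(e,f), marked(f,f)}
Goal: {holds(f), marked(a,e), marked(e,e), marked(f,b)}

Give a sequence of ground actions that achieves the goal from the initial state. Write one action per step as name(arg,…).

1. grab(b,e)  →  {above(e), holds(a), holds(b), holds(e), holds(f), marked(a,e), marked(a,f), marked(b,b), marked(e,e), marked(e,f), marked(f,f)}
2. grab(b,f)  →  {above(e), above(f), holds(a), holds(b), holds(e), holds(f), marked(a,e), marked(a,f), marked(b,b), marked(e,e), marked(e,f), marked(f,f)}
3. step(f,b)  →  {above(e), above(f), holds(a), holds(e), holds(f), marked(a,e), marked(a,f), marked(b,b), marked(e,e), marked(e,f), marked(f,b), marked(f,f)}

grab(b,e); grab(b,f); step(f,b)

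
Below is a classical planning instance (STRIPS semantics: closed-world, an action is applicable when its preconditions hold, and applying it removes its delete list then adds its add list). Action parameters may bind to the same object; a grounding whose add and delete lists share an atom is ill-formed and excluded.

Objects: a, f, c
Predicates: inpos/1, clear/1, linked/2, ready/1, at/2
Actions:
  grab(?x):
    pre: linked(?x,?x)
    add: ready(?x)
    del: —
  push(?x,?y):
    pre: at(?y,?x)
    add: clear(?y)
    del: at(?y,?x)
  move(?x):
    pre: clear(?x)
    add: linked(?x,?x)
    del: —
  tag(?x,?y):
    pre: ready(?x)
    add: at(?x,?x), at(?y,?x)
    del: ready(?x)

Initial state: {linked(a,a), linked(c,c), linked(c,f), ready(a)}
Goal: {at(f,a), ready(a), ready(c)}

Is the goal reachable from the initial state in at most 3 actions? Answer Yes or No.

1. grab(c)  →  {linked(a,a), linked(c,c), linked(c,f), ready(a), ready(c)}
2. tag(a,f)  →  {at(a,a), at(f,a), linked(a,a), linked(c,c), linked(c,f), ready(c)}
3. grab(a)  →  {at(a,a), at(f,a), linked(a,a), linked(c,c), linked(c,f), ready(a), ready(c)}
optimal plan length = 3; 3 ≤ 3

Yes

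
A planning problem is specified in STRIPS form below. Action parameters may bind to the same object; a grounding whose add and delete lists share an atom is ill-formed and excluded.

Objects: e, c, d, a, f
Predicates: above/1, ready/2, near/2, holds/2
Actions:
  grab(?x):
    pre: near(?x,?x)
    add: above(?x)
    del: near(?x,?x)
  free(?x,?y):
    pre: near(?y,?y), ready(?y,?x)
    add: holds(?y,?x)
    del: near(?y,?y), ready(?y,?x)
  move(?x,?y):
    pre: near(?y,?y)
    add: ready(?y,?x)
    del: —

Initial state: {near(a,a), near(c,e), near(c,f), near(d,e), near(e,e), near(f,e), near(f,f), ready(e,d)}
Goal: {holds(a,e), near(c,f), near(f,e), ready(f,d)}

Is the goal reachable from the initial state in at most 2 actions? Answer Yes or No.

No

1. move(e,a)  →  {near(a,a), near(c,e), near(c,f), near(d,e), near(e,e), near(f,e), near(f,f), ready(a,e), ready(e,d)}
2. free(e,a)  →  {holds(a,e), near(c,e), near(c,f), near(d,e), near(e,e), near(f,e), near(f,f), ready(e,d)}
3. move(d,f)  →  {holds(a,e), near(c,e), near(c,f), near(d,e), near(e,e), near(f,e), near(f,f), ready(e,d), ready(f,d)}
optimal plan length = 3; 3 > 2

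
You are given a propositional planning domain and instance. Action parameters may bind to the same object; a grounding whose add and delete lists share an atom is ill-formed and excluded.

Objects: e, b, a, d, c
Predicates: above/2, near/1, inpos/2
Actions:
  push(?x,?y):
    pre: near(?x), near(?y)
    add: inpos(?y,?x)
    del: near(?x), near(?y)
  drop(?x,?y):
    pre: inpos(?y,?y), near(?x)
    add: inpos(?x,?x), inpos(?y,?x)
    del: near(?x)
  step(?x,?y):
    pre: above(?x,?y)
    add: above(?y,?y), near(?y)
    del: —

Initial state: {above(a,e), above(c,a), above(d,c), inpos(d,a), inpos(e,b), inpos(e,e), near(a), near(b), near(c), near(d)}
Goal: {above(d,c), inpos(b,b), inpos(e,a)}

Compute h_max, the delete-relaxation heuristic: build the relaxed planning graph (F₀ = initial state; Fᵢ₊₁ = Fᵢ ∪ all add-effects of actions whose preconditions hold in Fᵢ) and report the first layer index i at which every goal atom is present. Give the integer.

1

F0 = init (10 atoms)
F1 = F0 ∪ {above(a,a), above(c,c), above(e,e), inpos(a,a), inpos(a,b), inpos(a,c), inpos(a,d), inpos(b,a), inpos(b,b), inpos(b,c), inpos(b,d), inpos(c,a), inpos(c,b), inpos(c,c), inpos(c,d), inpos(d,b), inpos(d,c), inpos(d,d), inpos(e,a), inpos(e,c), inpos(e,d), near(e)}  (32 atoms)
goal ⊆ F1  ⇒  h_max = 1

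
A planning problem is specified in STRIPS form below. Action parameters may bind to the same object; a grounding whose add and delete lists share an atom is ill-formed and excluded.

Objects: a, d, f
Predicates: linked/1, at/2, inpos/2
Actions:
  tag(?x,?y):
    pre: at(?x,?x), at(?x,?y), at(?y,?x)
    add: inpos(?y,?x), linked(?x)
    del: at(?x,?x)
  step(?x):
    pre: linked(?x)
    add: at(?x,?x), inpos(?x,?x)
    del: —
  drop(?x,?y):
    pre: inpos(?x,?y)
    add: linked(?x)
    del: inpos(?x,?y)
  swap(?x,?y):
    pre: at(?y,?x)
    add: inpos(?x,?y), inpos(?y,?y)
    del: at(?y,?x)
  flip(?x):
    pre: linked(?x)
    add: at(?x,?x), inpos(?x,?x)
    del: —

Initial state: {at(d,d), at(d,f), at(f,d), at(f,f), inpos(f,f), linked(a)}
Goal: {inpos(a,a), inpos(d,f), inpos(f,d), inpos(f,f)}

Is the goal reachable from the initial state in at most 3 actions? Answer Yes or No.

Yes

1. tag(d,f)  →  {at(d,f), at(f,d), at(f,f), inpos(f,d), inpos(f,f), linked(a), linked(d)}
2. tag(f,d)  →  {at(d,f), at(f,d), inpos(d,f), inpos(f,d), inpos(f,f), linked(a), linked(d), linked(f)}
3. step(a)  →  {at(a,a), at(d,f), at(f,d), inpos(a,a), inpos(d,f), inpos(f,d), inpos(f,f), linked(a), linked(d), linked(f)}
optimal plan length = 3; 3 ≤ 3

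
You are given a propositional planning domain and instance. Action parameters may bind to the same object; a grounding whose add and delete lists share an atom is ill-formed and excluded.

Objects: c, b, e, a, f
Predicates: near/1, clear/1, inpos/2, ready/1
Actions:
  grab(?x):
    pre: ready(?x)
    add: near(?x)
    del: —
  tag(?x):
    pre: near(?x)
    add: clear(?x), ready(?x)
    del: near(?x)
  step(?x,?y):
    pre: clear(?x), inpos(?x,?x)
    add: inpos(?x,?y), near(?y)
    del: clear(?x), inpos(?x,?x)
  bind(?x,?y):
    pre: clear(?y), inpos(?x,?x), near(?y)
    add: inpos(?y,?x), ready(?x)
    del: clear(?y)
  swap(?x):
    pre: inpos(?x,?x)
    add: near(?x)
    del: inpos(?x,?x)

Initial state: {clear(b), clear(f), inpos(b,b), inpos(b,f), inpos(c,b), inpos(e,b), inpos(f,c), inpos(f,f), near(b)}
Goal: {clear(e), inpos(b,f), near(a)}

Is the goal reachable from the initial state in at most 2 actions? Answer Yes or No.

No

1. step(b,e)  →  {clear(f), inpos(b,e), inpos(b,f), inpos(c,b), inpos(e,b), inpos(f,c), inpos(f,f), near(b), near(e)}
2. tag(e)  →  {clear(e), clear(f), inpos(b,e), inpos(b,f), inpos(c,b), inpos(e,b), inpos(f,c), inpos(f,f), near(b), ready(e)}
3. step(f,a)  →  {clear(e), inpos(b,e), inpos(b,f), inpos(c,b), inpos(e,b), inpos(f,a), inpos(f,c), near(a), near(b), ready(e)}
optimal plan length = 3; 3 > 2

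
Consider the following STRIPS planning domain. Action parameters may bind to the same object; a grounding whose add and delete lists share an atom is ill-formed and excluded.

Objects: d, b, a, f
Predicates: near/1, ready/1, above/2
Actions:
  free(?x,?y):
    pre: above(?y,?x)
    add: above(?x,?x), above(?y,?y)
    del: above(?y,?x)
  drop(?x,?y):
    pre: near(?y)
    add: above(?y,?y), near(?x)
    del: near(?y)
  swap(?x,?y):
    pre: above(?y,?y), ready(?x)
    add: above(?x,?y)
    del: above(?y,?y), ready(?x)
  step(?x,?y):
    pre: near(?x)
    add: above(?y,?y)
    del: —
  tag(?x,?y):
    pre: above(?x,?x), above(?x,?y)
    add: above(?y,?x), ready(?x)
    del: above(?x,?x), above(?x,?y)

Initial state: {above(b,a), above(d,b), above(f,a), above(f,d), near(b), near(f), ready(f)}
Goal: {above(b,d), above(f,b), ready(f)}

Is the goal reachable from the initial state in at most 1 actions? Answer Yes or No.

1. free(d,f)  →  {above(b,a), above(d,b), above(d,d), above(f,a), above(f,f), near(b), near(f), ready(f)}
2. free(a,b)  →  {above(a,a), above(b,b), above(d,b), above(d,d), above(f,a), above(f,f), near(b), near(f), ready(f)}
3. swap(f,b)  →  {above(a,a), above(d,b), above(d,d), above(f,a), above(f,b), above(f,f), near(b), near(f)}
4. tag(d,b)  →  {above(a,a), above(b,d), above(f,a), above(f,b), above(f,f), near(b), near(f), ready(d)}
5. tag(f,a)  →  {above(a,a), above(a,f), above(b,d), above(f,b), near(b), near(f), ready(d), ready(f)}
optimal plan length = 5; 5 > 1

No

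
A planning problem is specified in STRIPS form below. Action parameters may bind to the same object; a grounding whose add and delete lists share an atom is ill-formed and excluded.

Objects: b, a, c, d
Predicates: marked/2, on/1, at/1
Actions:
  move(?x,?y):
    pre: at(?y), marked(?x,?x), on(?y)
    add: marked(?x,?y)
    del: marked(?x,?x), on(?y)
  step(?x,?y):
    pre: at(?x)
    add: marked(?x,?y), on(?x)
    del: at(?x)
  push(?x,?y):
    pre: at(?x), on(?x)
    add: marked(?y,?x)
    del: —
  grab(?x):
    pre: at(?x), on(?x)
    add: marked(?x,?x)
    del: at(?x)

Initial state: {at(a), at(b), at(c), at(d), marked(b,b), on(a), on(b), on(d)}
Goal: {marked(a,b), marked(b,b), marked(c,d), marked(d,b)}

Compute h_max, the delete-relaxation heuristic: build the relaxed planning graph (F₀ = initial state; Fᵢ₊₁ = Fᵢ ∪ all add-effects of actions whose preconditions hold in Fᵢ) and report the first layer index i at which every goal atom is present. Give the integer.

F0 = init (8 atoms)
F1 = F0 ∪ {marked(a,a), marked(a,b), marked(a,c), marked(a,d), marked(b,a), marked(b,c), marked(b,d), marked(c,a), marked(c,b), marked(c,c), marked(c,d), marked(d,a), marked(d,b), marked(d,c), marked(d,d), on(c)}  (24 atoms)
goal ⊆ F1  ⇒  h_max = 1

1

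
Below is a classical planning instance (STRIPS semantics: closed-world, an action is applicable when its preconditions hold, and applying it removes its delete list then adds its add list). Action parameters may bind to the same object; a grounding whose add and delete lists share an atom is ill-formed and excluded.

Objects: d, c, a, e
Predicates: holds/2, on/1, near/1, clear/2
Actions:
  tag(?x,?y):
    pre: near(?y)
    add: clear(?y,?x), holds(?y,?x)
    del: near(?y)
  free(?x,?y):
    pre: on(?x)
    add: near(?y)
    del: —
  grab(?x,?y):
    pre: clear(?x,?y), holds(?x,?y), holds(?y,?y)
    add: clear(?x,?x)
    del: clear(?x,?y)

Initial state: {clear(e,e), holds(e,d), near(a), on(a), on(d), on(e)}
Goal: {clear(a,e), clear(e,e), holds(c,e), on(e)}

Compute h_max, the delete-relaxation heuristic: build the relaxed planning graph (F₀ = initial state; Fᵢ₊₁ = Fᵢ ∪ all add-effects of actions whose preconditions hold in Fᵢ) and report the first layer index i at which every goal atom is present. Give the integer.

F0 = init (6 atoms)
F1 = F0 ∪ {clear(a,a), clear(a,c), clear(a,d), clear(a,e), holds(a,a), holds(a,c), holds(a,d), holds(a,e), near(c), near(d), near(e)}  (17 atoms)
F2 = F1 ∪ {clear(c,a), clear(c,c), clear(c,d), clear(c,e), clear(d,a), clear(d,c), clear(d,d), clear(d,e), clear(e,a), clear(e,c), clear(e,d), holds(c,a), holds(c,c), holds(c,d), holds(c,e), holds(d,a), holds(d,c), holds(d,d), holds(d,e), holds(e,a), holds(e,c), holds(e,e)}  (39 atoms)
goal ⊆ F2  ⇒  h_max = 2

2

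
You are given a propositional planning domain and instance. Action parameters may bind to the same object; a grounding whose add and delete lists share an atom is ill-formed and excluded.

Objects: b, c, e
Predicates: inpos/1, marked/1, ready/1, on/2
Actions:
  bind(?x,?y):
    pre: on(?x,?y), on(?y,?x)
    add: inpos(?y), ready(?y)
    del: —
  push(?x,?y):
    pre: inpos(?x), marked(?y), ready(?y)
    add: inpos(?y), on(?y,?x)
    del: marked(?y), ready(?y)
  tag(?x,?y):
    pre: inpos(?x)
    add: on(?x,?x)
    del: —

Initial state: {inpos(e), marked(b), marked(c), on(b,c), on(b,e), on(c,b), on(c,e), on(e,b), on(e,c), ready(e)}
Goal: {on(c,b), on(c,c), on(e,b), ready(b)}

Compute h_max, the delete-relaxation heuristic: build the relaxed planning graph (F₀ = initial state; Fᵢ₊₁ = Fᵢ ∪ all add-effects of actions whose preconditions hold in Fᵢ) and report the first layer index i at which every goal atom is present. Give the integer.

F0 = init (10 atoms)
F1 = F0 ∪ {inpos(b), inpos(c), on(e,e), ready(b), ready(c)}  (15 atoms)
F2 = F1 ∪ {on(b,b), on(c,c)}  (17 atoms)
goal ⊆ F2  ⇒  h_max = 2

2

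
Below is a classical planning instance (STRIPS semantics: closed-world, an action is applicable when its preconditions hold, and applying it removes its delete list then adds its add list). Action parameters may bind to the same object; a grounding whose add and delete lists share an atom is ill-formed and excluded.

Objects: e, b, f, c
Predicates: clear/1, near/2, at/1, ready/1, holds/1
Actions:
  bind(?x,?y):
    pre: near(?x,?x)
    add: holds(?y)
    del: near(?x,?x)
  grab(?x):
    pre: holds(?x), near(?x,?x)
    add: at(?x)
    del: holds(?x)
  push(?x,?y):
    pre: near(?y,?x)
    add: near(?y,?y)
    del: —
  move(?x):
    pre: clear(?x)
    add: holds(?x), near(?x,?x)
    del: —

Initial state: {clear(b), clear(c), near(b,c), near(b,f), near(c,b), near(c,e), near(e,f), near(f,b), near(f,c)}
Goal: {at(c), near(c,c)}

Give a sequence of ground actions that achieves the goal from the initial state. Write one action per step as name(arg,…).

1. move(c)  →  {clear(b), clear(c), holds(c), near(b,c), near(b,f), near(c,b), near(c,c), near(c,e), near(e,f), near(f,b), near(f,c)}
2. grab(c)  →  {at(c), clear(b), clear(c), near(b,c), near(b,f), near(c,b), near(c,c), near(c,e), near(e,f), near(f,b), near(f,c)}

move(c); grab(c)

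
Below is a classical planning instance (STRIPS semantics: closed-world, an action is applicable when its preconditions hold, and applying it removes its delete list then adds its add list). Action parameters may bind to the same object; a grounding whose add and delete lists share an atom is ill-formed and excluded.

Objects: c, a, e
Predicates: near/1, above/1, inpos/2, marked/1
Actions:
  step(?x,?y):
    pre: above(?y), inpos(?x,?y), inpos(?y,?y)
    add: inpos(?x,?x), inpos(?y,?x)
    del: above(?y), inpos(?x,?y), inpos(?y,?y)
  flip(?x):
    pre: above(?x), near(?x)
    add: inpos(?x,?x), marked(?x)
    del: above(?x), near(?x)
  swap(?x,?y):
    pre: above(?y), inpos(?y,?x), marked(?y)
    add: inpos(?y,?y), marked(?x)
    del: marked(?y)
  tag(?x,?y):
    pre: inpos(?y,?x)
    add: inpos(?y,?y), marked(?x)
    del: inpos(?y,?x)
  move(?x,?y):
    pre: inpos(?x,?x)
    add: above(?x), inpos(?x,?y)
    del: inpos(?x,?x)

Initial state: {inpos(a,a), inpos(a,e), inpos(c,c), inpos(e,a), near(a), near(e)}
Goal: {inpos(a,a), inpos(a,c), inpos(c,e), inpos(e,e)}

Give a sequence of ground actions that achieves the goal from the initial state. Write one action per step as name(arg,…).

1. tag(a,e)  →  {inpos(a,a), inpos(a,e), inpos(c,c), inpos(e,e), marked(a), near(a), near(e)}
2. move(c,e)  →  {above(c), inpos(a,a), inpos(a,e), inpos(c,e), inpos(e,e), marked(a), near(a), near(e)}
3. move(a,c)  →  {above(a), above(c), inpos(a,c), inpos(a,e), inpos(c,e), inpos(e,e), marked(a), near(a), near(e)}
4. flip(a)  →  {above(c), inpos(a,a), inpos(a,c), inpos(a,e), inpos(c,e), inpos(e,e), marked(a), near(e)}

tag(a,e); move(c,e); move(a,c); flip(a)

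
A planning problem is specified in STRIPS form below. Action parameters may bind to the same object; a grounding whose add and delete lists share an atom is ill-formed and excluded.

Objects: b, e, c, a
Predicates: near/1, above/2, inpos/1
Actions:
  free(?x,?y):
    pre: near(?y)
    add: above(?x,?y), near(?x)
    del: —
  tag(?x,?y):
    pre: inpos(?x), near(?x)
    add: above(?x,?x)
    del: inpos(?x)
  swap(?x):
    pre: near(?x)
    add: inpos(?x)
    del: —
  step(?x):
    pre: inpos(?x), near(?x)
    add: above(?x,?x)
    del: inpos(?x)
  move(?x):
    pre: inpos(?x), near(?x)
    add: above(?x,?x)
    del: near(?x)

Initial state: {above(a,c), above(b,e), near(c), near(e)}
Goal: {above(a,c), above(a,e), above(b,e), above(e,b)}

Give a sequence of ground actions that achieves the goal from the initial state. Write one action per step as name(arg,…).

1. free(b,e)  →  {above(a,c), above(b,e), near(b), near(c), near(e)}
2. free(e,b)  →  {above(a,c), above(b,e), above(e,b), near(b), near(c), near(e)}
3. free(a,e)  →  {above(a,c), above(a,e), above(b,e), above(e,b), near(a), near(b), near(c), near(e)}

free(b,e); free(e,b); free(a,e)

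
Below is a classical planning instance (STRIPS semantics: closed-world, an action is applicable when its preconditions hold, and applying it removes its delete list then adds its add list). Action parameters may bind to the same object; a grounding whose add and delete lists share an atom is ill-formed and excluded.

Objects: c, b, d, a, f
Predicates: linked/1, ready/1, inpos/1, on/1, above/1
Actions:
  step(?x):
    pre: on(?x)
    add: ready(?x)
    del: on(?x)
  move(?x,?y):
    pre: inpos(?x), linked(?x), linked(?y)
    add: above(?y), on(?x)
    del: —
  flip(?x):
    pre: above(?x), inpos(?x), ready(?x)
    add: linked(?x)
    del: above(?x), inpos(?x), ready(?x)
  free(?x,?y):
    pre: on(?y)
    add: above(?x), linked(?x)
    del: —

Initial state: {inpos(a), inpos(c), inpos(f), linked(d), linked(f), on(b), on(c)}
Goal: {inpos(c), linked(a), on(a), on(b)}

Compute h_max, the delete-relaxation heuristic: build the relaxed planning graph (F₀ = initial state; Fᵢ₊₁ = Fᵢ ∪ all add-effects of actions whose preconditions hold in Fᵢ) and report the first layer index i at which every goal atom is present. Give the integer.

2

F0 = init (7 atoms)
F1 = F0 ∪ {above(a), above(b), above(c), above(d), above(f), linked(a), linked(b), linked(c), on(f), ready(b), ready(c)}  (18 atoms)
F2 = F1 ∪ {on(a), ready(f)}  (20 atoms)
goal ⊆ F2  ⇒  h_max = 2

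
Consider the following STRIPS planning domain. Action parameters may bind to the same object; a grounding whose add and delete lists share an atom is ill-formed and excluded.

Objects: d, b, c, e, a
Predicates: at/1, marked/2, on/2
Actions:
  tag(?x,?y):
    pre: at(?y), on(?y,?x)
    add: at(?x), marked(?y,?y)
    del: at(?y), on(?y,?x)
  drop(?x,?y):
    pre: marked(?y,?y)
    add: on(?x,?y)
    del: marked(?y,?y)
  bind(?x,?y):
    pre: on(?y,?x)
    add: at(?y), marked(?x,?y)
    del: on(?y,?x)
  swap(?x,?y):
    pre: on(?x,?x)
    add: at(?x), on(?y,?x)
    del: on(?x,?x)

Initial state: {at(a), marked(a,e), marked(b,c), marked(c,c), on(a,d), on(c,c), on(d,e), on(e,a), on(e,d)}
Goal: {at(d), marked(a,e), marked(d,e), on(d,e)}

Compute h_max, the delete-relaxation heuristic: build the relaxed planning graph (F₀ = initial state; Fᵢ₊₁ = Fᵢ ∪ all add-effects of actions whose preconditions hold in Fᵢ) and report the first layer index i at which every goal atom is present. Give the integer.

F0 = init (9 atoms)
F1 = F0 ∪ {at(c), at(d), at(e), marked(a,a), marked(d,a), marked(d,e), marked(e,d), on(a,c), on(b,c), on(d,c), on(e,c)}  (20 atoms)
goal ⊆ F1  ⇒  h_max = 1

1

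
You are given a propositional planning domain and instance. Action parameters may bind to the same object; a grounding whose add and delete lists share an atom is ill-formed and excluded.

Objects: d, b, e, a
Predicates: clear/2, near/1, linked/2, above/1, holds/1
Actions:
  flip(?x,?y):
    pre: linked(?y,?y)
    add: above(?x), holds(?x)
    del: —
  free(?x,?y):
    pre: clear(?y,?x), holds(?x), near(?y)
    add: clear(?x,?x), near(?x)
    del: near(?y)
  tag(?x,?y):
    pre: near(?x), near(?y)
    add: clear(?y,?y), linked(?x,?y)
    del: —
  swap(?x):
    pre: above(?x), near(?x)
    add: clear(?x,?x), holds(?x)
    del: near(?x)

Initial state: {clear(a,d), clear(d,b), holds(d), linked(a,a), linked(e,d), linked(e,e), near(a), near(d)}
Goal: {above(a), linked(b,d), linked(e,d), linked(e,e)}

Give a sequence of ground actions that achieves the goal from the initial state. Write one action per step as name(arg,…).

1. flip(b,e)  →  {above(b), clear(a,d), clear(d,b), holds(b), holds(d), linked(a,a), linked(e,d), linked(e,e), near(a), near(d)}
2. flip(a,e)  →  {above(a), above(b), clear(a,d), clear(d,b), holds(a), holds(b), holds(d), linked(a,a), linked(e,d), linked(e,e), near(a), near(d)}
3. free(b,d)  →  {above(a), above(b), clear(a,d), clear(b,b), clear(d,b), holds(a), holds(b), holds(d), linked(a,a), linked(e,d), linked(e,e), near(a), near(b)}
4. free(d,a)  →  {above(a), above(b), clear(a,d), clear(b,b), clear(d,b), clear(d,d), holds(a), holds(b), holds(d), linked(a,a), linked(e,d), linked(e,e), near(b), near(d)}
5. tag(b,d)  →  {above(a), above(b), clear(a,d), clear(b,b), clear(d,b), clear(d,d), holds(a), holds(b), holds(d), linked(a,a), linked(b,d), linked(e,d), linked(e,e), near(b), near(d)}

flip(b,e); flip(a,e); free(b,d); free(d,a); tag(b,d)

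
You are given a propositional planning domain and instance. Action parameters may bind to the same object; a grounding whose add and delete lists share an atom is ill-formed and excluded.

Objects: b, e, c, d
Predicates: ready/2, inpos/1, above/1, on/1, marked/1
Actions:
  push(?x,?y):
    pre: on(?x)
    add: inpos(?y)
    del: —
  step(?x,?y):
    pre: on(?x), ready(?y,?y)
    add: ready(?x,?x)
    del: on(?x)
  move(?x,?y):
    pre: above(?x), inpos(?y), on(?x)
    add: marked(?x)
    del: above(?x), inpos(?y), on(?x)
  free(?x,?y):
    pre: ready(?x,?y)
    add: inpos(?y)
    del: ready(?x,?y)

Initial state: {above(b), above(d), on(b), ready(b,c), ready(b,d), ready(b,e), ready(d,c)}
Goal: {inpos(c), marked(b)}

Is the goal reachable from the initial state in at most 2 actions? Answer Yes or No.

No

1. push(b,b)  →  {above(b), above(d), inpos(b), on(b), ready(b,c), ready(b,d), ready(b,e), ready(d,c)}
2. push(b,c)  →  {above(b), above(d), inpos(b), inpos(c), on(b), ready(b,c), ready(b,d), ready(b,e), ready(d,c)}
3. move(b,b)  →  {above(d), inpos(c), marked(b), ready(b,c), ready(b,d), ready(b,e), ready(d,c)}
optimal plan length = 3; 3 > 2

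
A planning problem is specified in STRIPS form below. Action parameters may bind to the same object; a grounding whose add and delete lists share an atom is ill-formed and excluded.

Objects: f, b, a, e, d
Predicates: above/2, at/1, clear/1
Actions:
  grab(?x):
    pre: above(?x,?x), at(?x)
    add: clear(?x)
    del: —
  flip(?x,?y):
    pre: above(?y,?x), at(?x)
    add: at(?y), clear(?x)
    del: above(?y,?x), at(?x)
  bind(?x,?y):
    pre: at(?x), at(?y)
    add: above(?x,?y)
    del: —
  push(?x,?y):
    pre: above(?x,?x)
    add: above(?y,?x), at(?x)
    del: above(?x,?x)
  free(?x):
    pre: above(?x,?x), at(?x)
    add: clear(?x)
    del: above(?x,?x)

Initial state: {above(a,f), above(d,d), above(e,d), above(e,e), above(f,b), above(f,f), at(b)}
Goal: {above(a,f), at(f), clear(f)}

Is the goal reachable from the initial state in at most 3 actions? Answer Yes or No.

1. flip(b,f)  →  {above(a,f), above(d,d), above(e,d), above(e,e), above(f,f), at(f), clear(b)}
2. grab(f)  →  {above(a,f), above(d,d), above(e,d), above(e,e), above(f,f), at(f), clear(b), clear(f)}
optimal plan length = 2; 2 ≤ 3

Yes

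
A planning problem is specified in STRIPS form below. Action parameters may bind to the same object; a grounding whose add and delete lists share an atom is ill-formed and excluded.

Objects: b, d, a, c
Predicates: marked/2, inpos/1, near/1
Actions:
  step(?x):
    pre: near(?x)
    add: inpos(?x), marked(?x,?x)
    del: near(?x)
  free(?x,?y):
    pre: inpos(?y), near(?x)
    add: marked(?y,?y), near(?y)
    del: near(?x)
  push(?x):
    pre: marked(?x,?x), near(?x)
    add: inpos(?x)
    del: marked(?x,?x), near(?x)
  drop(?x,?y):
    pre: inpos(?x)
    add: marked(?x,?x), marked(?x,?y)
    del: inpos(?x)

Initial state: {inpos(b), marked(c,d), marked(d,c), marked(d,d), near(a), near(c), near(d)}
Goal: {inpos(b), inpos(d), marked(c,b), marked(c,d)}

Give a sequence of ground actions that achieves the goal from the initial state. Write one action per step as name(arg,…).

step(d); step(c); drop(c,b)

1. step(d)  →  {inpos(b), inpos(d), marked(c,d), marked(d,c), marked(d,d), near(a), near(c)}
2. step(c)  →  {inpos(b), inpos(c), inpos(d), marked(c,c), marked(c,d), marked(d,c), marked(d,d), near(a)}
3. drop(c,b)  →  {inpos(b), inpos(d), marked(c,b), marked(c,c), marked(c,d), marked(d,c), marked(d,d), near(a)}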